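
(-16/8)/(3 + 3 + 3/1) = -2/9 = -0.22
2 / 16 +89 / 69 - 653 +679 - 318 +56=-129491 / 552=-234.59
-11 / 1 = -11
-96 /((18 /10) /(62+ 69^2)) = -771680 /3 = -257226.67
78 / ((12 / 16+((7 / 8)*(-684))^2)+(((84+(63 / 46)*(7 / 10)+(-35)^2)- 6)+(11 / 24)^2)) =0.00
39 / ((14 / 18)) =351 / 7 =50.14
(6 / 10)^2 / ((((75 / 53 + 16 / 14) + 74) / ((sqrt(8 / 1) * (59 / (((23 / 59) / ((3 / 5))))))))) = 69738354 * sqrt(2) / 81658625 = 1.21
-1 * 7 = -7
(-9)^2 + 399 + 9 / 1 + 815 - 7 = 1297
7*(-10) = -70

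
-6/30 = -1/5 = -0.20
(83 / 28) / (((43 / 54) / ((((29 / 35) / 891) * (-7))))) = -0.02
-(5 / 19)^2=-25 / 361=-0.07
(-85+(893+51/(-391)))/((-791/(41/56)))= -761821/1018808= -0.75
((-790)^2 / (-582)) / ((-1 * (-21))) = -312050 / 6111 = -51.06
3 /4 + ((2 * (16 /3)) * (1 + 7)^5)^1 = 4194313 /12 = 349526.08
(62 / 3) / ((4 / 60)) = 310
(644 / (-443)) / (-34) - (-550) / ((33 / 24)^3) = 192832562 / 911251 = 211.61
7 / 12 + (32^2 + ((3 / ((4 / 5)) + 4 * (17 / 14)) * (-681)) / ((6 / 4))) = -2883.06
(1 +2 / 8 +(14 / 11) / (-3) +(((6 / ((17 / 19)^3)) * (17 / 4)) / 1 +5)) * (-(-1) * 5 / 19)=7901615 / 724812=10.90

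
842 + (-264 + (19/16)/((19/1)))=578.06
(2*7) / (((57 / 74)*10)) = 518 / 285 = 1.82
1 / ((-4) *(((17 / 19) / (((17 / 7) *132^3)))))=-1560692.57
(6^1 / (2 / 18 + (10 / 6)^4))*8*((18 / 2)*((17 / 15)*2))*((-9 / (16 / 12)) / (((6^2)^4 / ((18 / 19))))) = -459 / 963680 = -0.00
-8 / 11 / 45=-0.02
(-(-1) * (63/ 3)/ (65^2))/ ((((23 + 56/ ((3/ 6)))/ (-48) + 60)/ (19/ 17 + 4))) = 9744/ 21906625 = 0.00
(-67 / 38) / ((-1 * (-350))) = -67 / 13300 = -0.01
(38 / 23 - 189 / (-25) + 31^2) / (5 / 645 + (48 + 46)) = 10.32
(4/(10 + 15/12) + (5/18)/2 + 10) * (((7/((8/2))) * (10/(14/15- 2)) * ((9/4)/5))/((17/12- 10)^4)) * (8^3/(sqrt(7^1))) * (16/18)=-104454144 * sqrt(7)/112550881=-2.46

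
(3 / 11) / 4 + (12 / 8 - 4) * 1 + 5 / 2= 3 / 44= 0.07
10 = 10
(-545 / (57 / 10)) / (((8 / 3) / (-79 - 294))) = 1016425 / 76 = 13374.01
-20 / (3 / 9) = -60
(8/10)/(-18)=-2/45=-0.04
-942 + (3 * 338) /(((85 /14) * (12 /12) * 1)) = -65874 /85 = -774.99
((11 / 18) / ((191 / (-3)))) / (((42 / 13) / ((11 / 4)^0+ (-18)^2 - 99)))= -16159 / 24066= -0.67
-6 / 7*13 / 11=-78 / 77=-1.01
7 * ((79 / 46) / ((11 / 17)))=9401 / 506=18.58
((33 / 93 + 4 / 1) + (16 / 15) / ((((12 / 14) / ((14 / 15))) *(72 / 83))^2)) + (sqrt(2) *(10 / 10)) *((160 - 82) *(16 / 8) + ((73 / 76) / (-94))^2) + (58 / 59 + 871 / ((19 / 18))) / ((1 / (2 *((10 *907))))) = 7961736145 *sqrt(2) / 51036736 + 5125310824009375739 / 342001966500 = 14986423.41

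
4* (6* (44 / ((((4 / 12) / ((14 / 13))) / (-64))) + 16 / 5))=-14187648 / 65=-218271.51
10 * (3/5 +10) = 106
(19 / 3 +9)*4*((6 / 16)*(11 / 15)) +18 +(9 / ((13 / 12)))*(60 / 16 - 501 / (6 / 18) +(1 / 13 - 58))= -32705678 / 2535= -12901.65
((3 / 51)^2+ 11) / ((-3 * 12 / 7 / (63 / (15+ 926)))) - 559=-152058446 / 271949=-559.14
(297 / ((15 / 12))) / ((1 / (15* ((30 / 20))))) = 5346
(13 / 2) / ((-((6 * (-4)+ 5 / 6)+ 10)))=39 / 79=0.49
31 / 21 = 1.48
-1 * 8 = -8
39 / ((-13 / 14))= -42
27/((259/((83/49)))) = 2241/12691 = 0.18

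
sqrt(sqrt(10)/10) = 10^(3/4)/10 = 0.56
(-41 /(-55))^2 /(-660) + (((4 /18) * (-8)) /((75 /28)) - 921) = -16560929389 /17968500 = -921.66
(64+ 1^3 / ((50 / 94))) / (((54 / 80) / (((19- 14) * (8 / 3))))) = 3904 / 3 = 1301.33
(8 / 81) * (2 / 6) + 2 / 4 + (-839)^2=342105865 / 486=703921.53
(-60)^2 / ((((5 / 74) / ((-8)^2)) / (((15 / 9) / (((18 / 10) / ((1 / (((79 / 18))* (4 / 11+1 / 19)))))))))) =3959296000 / 2291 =1728195.55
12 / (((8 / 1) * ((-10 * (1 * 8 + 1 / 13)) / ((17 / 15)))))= -221 / 10500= -0.02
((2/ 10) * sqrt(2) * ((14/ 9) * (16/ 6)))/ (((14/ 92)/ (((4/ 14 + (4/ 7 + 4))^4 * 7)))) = 30038.66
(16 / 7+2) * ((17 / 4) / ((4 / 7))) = 255 / 8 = 31.88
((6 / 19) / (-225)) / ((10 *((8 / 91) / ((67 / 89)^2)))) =-408499 / 451497000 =-0.00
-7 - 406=-413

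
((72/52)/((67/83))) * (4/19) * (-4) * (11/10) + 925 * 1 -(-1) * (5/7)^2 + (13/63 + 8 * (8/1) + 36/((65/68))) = 37431607337/36490545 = 1025.79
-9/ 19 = -0.47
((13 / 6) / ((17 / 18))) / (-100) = -39 / 1700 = -0.02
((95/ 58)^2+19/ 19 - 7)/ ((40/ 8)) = -11159/ 16820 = -0.66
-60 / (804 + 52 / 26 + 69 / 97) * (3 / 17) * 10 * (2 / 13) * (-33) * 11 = 126759600 / 17293471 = 7.33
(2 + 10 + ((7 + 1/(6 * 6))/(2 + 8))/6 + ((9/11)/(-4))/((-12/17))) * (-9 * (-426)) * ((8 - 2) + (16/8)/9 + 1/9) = 99417253/330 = 301264.40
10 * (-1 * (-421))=4210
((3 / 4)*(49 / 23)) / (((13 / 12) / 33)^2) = 5762988 / 3887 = 1482.63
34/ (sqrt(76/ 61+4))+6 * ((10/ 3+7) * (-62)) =-3829.16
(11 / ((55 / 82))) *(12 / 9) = 328 / 15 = 21.87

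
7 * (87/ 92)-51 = -4083/ 92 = -44.38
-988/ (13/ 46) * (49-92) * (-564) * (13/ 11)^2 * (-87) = 1246593737376/ 121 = 10302427581.62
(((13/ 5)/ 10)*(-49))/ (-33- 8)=637/ 2050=0.31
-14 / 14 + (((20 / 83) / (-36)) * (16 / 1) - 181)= -136034 / 747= -182.11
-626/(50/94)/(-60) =14711/750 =19.61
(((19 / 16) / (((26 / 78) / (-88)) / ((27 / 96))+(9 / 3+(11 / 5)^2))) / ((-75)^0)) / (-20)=-28215 / 3719168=-0.01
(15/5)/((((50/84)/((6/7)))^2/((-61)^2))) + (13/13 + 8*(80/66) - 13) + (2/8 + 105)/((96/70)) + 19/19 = 10218136967/440000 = 23223.04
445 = 445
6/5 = 1.20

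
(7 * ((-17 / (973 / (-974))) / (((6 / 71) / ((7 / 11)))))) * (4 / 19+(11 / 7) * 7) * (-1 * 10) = -2921410730 / 29051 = -100561.45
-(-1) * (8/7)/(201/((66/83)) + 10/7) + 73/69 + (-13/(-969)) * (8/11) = 3430101833/3199053693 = 1.07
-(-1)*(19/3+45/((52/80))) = 2947/39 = 75.56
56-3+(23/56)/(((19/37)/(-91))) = -3007/152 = -19.78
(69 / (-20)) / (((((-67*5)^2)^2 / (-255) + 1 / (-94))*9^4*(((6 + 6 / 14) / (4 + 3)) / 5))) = 900473 / 15534851826863610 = 0.00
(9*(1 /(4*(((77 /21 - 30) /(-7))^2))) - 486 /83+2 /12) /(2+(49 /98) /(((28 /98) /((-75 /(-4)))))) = -137492900 /865583013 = -0.16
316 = 316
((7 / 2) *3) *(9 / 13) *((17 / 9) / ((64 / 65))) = 1785 / 128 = 13.95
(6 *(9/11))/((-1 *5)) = -54/55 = -0.98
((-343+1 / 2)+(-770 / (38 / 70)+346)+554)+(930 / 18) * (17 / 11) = -979465 / 1254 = -781.07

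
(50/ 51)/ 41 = 50/ 2091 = 0.02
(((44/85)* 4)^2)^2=959512576/52200625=18.38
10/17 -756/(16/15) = -48155/68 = -708.16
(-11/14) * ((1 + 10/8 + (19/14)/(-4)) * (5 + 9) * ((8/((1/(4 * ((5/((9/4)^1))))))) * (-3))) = 94160/21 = 4483.81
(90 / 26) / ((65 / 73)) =657 / 169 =3.89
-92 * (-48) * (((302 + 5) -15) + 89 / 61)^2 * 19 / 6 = 4481114081184 / 3721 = 1204276829.13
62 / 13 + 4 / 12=199 / 39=5.10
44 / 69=0.64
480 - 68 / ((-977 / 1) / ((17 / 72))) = 8441569 / 17586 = 480.02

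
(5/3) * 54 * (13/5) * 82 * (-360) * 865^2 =-5168498868000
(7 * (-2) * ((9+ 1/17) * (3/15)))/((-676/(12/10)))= 3234/71825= 0.05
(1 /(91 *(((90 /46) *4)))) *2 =23 /8190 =0.00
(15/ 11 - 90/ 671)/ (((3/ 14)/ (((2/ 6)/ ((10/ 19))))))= 665/ 183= 3.63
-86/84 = -43/42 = -1.02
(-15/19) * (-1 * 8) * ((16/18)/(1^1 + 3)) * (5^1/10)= 40/57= 0.70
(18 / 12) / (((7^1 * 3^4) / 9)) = 1 / 42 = 0.02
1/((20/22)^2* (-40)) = -121/4000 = -0.03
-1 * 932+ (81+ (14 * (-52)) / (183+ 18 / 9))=-158163 / 185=-854.94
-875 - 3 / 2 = -1753 / 2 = -876.50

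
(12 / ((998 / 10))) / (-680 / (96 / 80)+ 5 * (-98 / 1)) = -18 / 158183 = -0.00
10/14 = 5/7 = 0.71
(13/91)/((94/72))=0.11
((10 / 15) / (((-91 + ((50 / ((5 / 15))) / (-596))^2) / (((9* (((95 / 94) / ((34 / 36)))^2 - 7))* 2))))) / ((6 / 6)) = 3983159912736 / 5155432173139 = 0.77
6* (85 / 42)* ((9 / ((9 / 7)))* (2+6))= 680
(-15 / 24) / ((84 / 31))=-155 / 672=-0.23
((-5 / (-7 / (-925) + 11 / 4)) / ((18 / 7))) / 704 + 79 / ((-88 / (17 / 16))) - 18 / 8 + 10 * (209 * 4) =1080470236663 / 129292416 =8356.80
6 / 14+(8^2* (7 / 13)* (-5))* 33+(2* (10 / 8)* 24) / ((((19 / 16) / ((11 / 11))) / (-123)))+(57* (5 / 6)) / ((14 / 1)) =-82280131 / 6916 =-11897.07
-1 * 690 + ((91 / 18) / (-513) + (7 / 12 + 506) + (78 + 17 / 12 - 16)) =-1108171 / 9234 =-120.01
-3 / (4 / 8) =-6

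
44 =44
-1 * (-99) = 99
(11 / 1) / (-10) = -11 / 10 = -1.10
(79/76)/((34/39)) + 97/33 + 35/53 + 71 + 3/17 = 343333613/4519416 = 75.97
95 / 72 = 1.32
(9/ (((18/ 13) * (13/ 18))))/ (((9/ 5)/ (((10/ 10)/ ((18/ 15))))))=25/ 6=4.17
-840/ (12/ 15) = -1050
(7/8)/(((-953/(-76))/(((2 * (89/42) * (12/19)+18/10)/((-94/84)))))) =-0.28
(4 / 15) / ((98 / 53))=106 / 735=0.14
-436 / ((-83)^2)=-436 / 6889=-0.06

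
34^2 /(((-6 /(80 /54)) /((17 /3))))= -393040 /243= -1617.45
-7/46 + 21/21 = 39/46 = 0.85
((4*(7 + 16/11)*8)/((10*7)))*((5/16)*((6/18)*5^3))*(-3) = -11625/77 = -150.97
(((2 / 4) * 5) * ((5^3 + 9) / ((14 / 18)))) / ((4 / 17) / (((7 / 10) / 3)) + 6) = 61.46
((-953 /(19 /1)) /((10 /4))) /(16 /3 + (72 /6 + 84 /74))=-105783 /97375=-1.09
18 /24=3 /4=0.75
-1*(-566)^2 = -320356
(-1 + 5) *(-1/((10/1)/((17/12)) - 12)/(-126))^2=289/28005264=0.00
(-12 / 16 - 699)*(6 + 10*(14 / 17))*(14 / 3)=-790251 / 17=-46485.35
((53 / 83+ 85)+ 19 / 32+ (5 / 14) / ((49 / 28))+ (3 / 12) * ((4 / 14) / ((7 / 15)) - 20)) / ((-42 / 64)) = -505637 / 4067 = -124.33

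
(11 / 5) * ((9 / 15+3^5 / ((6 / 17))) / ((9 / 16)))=202136 / 75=2695.15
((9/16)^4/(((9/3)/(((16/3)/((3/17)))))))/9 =0.11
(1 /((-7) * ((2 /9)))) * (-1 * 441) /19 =567 /38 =14.92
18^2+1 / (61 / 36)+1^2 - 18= 18763 / 61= 307.59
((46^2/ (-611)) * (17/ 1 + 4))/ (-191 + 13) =22218/ 54379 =0.41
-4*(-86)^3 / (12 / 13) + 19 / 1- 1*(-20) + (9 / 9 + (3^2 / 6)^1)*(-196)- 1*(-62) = 8267561 / 3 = 2755853.67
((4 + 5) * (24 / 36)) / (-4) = -3 / 2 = -1.50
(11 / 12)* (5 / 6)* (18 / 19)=55 / 76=0.72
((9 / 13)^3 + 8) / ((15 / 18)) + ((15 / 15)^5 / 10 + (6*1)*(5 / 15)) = 265797 / 21970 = 12.10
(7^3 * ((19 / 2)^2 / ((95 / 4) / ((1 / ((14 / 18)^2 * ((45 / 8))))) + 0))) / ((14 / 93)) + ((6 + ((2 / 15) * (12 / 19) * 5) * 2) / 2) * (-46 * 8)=1285.53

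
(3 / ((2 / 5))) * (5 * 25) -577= 721 / 2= 360.50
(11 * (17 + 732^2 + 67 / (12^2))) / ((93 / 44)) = 9336501691 / 3348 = 2788680.31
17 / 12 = 1.42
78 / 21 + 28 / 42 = 92 / 21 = 4.38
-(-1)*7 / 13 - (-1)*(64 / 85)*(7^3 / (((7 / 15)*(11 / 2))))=245917 / 2431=101.16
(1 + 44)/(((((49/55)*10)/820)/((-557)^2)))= 62965034550/49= 1285000705.10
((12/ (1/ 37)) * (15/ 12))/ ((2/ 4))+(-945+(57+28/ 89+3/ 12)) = 79233/ 356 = 222.56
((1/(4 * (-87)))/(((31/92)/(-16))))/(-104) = -0.00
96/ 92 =24/ 23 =1.04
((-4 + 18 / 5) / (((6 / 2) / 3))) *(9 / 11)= -18 / 55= -0.33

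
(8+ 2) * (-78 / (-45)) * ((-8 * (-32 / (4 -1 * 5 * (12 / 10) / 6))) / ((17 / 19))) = 252928 / 153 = 1653.12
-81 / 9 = -9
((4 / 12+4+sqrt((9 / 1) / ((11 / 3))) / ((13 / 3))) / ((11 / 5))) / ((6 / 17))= 6.05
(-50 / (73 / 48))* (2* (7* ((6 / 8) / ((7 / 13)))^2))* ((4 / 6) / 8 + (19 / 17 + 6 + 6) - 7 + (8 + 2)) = -125672625 / 8687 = -14466.75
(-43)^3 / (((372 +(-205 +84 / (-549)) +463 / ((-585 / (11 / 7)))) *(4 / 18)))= -178744059585 / 82733744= -2160.47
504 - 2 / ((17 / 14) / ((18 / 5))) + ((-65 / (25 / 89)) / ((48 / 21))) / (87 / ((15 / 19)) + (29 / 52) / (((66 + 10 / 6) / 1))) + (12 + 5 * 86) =64047216531 / 68196860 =939.15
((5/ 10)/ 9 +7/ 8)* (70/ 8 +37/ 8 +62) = 70.14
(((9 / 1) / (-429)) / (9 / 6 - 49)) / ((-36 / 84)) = -14 / 13585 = -0.00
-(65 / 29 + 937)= -27238 / 29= -939.24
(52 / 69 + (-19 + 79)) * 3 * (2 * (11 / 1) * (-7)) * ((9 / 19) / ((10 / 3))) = -8715168 / 2185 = -3988.64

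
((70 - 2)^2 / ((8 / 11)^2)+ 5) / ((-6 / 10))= -14578.75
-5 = -5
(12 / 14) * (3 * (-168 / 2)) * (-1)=216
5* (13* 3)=195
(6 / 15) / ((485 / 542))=1084 / 2425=0.45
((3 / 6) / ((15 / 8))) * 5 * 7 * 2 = 18.67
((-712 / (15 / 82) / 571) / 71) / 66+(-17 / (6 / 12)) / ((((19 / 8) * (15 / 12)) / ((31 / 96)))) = -3.70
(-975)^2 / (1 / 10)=9506250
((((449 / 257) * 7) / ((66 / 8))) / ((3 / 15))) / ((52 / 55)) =78575 / 10023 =7.84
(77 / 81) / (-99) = -7 / 729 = -0.01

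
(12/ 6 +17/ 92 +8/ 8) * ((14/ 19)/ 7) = 0.34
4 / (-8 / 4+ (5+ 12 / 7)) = 28 / 33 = 0.85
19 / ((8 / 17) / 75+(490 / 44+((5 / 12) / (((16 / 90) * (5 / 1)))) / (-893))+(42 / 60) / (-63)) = 22844368800 / 13383195659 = 1.71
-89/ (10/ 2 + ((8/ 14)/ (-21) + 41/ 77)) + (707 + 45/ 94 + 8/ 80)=691.41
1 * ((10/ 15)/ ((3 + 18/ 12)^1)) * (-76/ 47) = -0.24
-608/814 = -304/407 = -0.75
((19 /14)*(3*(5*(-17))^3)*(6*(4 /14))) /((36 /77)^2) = -1411873375 /72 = -19609352.43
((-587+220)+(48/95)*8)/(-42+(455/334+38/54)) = 310949658/34211875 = 9.09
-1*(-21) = 21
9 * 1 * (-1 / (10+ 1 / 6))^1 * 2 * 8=-864 / 61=-14.16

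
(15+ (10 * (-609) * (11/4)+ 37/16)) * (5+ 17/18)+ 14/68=-486914369/4896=-99451.46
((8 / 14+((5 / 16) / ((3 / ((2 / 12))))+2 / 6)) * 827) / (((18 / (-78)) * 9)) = -19986109 / 54432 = -367.18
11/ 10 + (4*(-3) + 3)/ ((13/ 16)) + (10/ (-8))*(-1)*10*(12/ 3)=5203/ 130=40.02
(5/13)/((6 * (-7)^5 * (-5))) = 1/1310946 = 0.00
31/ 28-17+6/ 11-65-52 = -40763/ 308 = -132.35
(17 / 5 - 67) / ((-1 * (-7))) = -318 / 35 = -9.09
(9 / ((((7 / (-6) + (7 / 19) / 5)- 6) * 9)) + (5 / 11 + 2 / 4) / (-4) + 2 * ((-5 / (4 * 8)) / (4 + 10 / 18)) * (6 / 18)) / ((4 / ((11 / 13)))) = -11742261 / 137914816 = -0.09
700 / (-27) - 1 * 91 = -3157 / 27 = -116.93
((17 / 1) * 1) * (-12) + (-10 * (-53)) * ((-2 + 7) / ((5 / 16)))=8276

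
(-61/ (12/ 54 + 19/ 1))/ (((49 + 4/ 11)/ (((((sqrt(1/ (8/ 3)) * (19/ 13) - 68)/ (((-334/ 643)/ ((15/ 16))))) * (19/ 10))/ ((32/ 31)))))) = -38881250001/ 2677386752 + 43455514707 * sqrt(6)/ 556896444416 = -14.33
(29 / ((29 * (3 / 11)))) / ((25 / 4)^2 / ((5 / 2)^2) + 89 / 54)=396 / 853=0.46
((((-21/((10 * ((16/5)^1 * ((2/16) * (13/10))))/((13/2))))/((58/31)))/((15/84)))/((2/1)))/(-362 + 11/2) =147/1334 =0.11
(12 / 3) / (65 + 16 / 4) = 4 / 69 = 0.06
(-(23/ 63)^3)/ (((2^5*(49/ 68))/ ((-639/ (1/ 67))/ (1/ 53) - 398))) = 469418421593/ 98018424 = 4789.08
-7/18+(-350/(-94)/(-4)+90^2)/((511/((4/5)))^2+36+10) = -2038333369/5523331806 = -0.37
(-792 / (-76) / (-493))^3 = -7762392 / 821867033863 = -0.00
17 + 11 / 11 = 18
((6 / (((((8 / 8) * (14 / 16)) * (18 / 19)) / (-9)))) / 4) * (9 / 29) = -1026 / 203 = -5.05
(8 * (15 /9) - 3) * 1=10.33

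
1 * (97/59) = 97/59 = 1.64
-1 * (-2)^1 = 2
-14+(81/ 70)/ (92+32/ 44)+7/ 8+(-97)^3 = -10860964739/ 11900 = -912686.11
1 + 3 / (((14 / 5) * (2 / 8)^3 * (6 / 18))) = 1447 / 7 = 206.71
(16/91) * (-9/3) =-48/91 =-0.53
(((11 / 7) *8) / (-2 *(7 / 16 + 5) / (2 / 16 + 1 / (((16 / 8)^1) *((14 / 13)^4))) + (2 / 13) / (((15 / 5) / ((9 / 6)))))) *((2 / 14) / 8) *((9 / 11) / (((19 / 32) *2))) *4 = -285779520 / 10077105829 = -0.03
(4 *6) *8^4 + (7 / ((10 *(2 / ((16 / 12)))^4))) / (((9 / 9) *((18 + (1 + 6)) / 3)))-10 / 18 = 331774181 / 3375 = 98303.46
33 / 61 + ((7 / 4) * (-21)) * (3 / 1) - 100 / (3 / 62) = -1593107 / 732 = -2176.38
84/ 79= 1.06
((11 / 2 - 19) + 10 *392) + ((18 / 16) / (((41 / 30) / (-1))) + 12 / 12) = 640695 / 164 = 3906.68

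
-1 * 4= -4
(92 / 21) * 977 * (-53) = -4763852 / 21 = -226850.10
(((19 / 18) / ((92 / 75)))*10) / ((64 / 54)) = 21375 / 2944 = 7.26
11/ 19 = 0.58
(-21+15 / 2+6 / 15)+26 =129 / 10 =12.90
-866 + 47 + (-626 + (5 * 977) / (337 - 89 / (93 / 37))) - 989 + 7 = -67618191 / 28048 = -2410.80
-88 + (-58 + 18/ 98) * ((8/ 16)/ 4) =-37329/ 392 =-95.23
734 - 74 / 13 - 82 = 8402 / 13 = 646.31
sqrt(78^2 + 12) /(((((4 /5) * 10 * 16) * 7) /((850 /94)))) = 425 * sqrt(381) /10528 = 0.79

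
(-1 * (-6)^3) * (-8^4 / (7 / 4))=-505563.43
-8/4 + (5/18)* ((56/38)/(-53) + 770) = 640093/3021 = 211.88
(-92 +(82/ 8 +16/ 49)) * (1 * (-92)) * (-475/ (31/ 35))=-871760375/ 217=-4017328.92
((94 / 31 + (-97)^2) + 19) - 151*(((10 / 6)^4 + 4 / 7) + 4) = 133156727 / 17577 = 7575.62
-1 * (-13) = 13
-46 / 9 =-5.11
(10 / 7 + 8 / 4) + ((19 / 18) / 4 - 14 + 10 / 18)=-4915 / 504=-9.75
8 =8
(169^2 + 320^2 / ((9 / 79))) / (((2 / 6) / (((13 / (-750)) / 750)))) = -108506437 / 1687500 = -64.30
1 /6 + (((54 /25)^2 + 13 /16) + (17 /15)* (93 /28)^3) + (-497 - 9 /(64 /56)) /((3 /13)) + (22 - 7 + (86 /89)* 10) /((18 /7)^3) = -1904218523761433 /890167320000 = -2139.17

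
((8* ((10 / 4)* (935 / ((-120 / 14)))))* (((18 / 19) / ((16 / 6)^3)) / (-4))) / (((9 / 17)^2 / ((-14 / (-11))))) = 1203685 / 9728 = 123.73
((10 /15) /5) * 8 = 16 /15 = 1.07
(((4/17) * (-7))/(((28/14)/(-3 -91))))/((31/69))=90804/527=172.30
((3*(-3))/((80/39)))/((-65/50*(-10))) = -27/80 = -0.34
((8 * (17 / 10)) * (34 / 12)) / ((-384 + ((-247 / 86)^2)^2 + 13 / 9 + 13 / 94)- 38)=-0.11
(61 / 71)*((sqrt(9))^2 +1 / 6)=3355 / 426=7.88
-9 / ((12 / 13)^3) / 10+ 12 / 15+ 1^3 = 0.66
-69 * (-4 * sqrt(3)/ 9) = 92 * sqrt(3)/ 3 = 53.12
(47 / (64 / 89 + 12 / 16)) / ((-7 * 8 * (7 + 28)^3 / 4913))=-0.07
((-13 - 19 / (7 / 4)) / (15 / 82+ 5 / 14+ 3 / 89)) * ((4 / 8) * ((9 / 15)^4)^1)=-49360023 / 18320000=-2.69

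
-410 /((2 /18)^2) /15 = -2214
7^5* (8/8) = 16807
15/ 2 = 7.50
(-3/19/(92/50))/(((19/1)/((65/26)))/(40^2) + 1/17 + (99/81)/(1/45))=-2550000/1636269151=-0.00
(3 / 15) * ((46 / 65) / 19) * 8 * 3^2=3312 / 6175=0.54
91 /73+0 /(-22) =1.25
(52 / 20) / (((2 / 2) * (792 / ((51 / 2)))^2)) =0.00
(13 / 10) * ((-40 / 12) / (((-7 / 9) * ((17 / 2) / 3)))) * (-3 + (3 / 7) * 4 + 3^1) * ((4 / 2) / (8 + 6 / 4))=11232 / 15827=0.71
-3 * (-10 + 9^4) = -19653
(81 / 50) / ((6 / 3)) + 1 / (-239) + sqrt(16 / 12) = 19259 / 23900 + 2 * sqrt(3) / 3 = 1.96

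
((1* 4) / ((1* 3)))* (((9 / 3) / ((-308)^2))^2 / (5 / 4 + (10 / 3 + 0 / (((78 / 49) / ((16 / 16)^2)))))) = 9 / 30934676080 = 0.00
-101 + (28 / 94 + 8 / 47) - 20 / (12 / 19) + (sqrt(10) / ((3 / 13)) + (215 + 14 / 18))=13 * sqrt(10) / 3 + 35354 / 423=97.28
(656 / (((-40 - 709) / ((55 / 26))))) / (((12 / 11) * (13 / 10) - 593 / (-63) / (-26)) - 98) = 17859600 / 934502797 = 0.02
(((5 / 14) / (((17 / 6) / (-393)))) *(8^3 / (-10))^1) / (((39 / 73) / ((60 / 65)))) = 4382.31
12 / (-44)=-3 / 11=-0.27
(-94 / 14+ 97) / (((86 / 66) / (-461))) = -9614616 / 301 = -31942.25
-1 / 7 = -0.14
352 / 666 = 176 / 333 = 0.53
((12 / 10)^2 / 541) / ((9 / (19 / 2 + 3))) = 2 / 541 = 0.00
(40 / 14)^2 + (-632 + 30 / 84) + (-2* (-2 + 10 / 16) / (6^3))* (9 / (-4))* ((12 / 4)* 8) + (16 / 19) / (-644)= -213845087 / 342608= -624.17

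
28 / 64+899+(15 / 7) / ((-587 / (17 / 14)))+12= 419448789 / 460208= 911.43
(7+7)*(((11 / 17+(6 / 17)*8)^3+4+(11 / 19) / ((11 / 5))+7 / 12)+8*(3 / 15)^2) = 9207402659 / 14002050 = 657.58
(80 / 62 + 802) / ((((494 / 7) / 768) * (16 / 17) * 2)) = 35560056 / 7657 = 4644.12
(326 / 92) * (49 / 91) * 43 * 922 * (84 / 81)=633305204 / 8073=78447.32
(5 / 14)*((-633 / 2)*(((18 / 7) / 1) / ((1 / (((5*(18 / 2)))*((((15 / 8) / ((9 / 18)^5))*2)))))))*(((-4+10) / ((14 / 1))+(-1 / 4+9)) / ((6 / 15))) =-24707176875 / 686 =-36016292.82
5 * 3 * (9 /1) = 135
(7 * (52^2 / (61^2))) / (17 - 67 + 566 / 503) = -170014 / 1633519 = -0.10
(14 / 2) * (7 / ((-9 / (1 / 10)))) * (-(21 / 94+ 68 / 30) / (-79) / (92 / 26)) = -2236507 / 461154600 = -0.00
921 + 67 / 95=87562 / 95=921.71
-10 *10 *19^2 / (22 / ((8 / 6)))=-72200 / 33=-2187.88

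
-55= -55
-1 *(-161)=161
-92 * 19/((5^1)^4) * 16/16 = -1748/625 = -2.80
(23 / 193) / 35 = 23 / 6755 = 0.00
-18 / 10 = -9 / 5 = -1.80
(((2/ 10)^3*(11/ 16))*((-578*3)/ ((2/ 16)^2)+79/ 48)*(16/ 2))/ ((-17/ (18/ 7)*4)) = 25111911/ 136000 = 184.65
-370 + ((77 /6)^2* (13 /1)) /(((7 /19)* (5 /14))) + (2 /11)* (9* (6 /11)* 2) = 15903.60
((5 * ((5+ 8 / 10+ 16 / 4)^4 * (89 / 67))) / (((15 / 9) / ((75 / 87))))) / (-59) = -1539201867 / 2865925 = -537.07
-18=-18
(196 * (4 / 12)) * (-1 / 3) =-196 / 9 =-21.78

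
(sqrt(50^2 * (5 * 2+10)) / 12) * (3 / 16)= 3.49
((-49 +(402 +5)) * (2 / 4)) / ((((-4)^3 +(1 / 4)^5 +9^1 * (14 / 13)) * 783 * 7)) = -2382848 / 3962384811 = -0.00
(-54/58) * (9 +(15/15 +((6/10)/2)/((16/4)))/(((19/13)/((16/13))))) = -25407/2755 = -9.22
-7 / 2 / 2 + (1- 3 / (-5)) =-3 / 20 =-0.15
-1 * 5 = -5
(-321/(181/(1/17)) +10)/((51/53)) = 10.28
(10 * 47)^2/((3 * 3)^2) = 220900/81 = 2727.16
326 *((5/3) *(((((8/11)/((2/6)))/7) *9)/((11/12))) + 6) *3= 9195156/847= 10856.15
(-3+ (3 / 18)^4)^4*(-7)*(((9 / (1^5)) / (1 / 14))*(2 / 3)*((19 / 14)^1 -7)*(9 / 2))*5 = 631180100422673165 / 104485552128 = 6040836.15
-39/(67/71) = -2769/67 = -41.33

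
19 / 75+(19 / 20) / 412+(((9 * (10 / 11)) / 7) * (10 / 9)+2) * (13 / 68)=143392273 / 161792400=0.89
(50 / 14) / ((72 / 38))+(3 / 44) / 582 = 1013713 / 537768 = 1.89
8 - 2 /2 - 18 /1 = -11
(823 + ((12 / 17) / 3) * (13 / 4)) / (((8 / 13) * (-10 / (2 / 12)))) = -22.31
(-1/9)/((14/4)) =-2/63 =-0.03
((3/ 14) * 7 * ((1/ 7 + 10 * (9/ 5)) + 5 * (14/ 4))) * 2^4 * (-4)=-23952/ 7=-3421.71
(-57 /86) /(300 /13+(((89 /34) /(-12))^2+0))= -0.03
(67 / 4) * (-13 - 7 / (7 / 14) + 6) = -1407 / 4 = -351.75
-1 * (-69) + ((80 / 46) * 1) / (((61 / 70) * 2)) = 98207 / 1403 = 70.00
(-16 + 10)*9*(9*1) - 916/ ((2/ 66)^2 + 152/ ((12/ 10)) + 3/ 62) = -4219872462/ 8555609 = -493.23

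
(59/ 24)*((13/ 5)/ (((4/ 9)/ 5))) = 2301/ 32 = 71.91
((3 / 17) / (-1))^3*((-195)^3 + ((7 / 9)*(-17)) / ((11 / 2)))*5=11011092945 / 54043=203746.89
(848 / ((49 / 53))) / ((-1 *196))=-11236 / 2401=-4.68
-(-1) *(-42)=-42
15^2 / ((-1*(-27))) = 25 / 3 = 8.33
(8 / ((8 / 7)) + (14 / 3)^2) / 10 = 259 / 90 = 2.88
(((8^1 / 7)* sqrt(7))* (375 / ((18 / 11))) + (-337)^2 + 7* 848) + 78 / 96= 5500* sqrt(7) / 21 + 1912093 / 16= 120198.75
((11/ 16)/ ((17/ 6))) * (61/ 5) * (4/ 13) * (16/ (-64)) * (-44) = 22143/ 2210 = 10.02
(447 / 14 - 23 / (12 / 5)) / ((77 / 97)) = 182069 / 6468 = 28.15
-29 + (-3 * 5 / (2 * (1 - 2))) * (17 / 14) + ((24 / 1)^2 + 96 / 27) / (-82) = -278557 / 10332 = -26.96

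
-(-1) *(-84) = -84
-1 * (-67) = 67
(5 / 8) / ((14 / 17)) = 85 / 112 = 0.76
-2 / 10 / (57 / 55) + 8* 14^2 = 89365 / 57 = 1567.81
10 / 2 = 5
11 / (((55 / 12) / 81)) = 972 / 5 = 194.40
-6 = -6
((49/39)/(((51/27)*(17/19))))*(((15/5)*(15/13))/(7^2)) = 2565/48841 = 0.05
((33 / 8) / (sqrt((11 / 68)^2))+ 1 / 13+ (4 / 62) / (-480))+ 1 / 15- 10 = 15.64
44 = 44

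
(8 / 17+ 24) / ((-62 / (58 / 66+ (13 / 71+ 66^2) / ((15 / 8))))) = -917.32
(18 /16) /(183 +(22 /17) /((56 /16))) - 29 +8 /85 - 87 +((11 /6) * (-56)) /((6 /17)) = -54324393149 /133544520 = -406.79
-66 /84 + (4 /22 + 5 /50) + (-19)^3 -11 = -2645144 /385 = -6870.50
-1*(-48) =48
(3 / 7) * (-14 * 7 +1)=-291 / 7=-41.57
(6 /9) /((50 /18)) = 6 /25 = 0.24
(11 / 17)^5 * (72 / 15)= 0.54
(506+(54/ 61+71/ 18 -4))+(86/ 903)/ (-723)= 938813569/ 1852326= 506.83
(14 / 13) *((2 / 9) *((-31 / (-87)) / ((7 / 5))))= 620 / 10179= 0.06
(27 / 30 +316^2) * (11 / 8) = 10984259 / 80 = 137303.24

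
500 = 500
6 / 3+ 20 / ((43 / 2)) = 2.93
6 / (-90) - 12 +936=13859 / 15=923.93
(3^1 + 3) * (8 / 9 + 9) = 178 / 3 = 59.33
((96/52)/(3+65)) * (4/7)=24/1547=0.02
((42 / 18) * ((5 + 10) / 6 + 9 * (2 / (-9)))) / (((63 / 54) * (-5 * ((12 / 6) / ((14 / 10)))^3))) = -0.07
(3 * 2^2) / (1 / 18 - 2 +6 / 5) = -1080 / 67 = -16.12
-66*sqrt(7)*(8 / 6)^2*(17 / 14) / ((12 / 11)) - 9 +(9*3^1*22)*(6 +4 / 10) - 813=14898 / 5 - 8228*sqrt(7) / 63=2634.06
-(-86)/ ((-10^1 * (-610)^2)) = -0.00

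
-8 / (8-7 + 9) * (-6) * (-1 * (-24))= 576 / 5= 115.20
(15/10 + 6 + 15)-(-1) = 47/2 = 23.50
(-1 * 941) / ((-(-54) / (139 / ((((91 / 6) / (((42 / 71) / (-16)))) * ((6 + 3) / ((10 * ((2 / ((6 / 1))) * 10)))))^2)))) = -0.20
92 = 92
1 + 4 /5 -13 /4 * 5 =-289 /20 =-14.45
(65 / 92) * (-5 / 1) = -325 / 92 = -3.53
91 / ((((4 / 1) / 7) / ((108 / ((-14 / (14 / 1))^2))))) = 17199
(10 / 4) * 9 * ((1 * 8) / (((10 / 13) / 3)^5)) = 812017791 / 5000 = 162403.56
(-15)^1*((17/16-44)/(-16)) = -10305/256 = -40.25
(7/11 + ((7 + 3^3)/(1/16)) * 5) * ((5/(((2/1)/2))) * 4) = 598540/11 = 54412.73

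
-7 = -7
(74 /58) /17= 37 /493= 0.08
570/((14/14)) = 570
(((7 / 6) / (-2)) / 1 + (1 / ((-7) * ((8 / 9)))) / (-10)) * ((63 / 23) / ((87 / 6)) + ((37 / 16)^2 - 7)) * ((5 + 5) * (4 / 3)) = 26460045 / 2390528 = 11.07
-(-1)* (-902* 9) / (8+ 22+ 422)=-4059 / 226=-17.96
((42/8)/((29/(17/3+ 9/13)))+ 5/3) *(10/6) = 15935/3393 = 4.70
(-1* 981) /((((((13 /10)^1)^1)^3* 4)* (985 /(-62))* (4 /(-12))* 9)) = -1013700 /432809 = -2.34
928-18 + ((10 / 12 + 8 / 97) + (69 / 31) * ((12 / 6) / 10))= 82213873 / 90210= 911.36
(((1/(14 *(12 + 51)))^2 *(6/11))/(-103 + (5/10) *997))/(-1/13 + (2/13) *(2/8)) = -26/564059727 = -0.00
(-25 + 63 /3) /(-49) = 4 /49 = 0.08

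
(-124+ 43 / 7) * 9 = -7425 / 7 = -1060.71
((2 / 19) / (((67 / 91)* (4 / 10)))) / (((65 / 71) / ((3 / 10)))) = 1491 / 12730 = 0.12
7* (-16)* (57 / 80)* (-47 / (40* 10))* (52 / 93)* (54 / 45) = 243789 / 38750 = 6.29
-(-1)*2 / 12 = 1 / 6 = 0.17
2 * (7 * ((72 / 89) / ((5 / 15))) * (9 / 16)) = 1701 / 89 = 19.11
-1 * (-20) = 20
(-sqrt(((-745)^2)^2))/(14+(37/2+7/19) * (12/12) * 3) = -21090950/2683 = -7860.96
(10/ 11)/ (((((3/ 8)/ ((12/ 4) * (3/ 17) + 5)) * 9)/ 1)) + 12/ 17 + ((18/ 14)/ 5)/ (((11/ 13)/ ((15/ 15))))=25979/ 10395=2.50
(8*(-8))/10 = -32/5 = -6.40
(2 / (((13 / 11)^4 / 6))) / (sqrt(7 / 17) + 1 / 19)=-28374258 / 35844055 + 31712406*sqrt(119) / 35844055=8.86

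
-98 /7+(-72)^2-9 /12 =20677 /4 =5169.25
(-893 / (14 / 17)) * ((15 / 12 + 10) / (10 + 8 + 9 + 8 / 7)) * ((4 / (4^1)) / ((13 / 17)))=-11613465 / 20488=-566.84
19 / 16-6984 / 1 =-111725 / 16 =-6982.81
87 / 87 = 1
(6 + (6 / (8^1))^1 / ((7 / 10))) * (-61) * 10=-30195 / 7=-4313.57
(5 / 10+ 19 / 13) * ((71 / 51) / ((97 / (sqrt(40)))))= 71 * sqrt(10) / 1261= 0.18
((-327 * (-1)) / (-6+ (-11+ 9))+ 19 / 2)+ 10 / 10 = -243 / 8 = -30.38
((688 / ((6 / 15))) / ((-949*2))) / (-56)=215 / 13286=0.02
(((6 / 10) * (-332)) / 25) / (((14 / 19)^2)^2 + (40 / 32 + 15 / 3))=-519198864 / 426461125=-1.22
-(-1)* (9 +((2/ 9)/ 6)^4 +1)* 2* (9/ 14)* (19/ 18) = 100973809/ 7440174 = 13.57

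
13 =13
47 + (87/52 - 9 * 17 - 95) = -10365/52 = -199.33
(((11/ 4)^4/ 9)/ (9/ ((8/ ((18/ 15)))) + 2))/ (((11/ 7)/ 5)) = 232925/ 38592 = 6.04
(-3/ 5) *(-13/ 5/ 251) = 39/ 6275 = 0.01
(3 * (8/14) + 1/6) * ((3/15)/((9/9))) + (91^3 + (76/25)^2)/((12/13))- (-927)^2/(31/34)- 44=-68439033093/542500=-126154.90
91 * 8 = 728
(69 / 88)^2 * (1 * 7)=33327 / 7744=4.30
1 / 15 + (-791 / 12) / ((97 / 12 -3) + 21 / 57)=-1984 / 165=-12.02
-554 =-554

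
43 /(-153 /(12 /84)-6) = -43 /1077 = -0.04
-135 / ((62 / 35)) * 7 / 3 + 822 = 39939 / 62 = 644.18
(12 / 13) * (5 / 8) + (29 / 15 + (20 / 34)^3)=5199827 / 1916070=2.71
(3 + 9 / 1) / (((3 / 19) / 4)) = 304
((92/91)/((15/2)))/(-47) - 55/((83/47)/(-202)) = 33499801078/5324865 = 6291.20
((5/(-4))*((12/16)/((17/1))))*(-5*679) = 50925/272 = 187.22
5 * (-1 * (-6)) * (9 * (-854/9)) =-25620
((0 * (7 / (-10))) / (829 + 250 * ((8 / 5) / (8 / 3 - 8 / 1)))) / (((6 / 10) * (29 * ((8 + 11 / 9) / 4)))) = 0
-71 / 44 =-1.61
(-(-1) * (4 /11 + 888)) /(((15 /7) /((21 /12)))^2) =5865643 /9900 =592.49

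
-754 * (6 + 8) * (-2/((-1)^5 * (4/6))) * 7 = -221676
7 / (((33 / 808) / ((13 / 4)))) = 18382 / 33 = 557.03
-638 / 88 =-29 / 4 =-7.25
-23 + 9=-14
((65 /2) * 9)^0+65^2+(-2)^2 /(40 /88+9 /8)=4228.53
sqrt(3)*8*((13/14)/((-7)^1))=-1.84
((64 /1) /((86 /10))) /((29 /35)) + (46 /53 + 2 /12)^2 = 10.05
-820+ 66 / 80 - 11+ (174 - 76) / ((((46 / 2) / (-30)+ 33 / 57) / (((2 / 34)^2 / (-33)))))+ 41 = -10736864951 / 13606120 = -789.12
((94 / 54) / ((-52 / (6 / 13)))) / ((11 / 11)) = -47 / 3042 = -0.02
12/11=1.09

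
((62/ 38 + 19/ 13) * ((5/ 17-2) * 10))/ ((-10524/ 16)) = 886240/ 11047569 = 0.08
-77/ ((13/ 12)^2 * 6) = -10.93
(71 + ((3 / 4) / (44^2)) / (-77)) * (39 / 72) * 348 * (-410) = -3271972151825 / 596288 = -5487234.61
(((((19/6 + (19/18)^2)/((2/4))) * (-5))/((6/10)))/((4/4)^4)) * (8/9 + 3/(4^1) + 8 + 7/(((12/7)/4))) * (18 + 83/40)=-5206832675/139968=-37200.16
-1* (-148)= 148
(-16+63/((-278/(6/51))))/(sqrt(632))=-37871 * sqrt(158)/746708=-0.64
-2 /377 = -0.01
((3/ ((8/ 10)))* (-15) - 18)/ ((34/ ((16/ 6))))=-99/ 17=-5.82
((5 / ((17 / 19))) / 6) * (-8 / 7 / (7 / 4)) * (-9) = 4560 / 833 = 5.47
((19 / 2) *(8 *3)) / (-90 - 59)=-228 / 149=-1.53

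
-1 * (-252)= 252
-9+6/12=-8.50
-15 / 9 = -5 / 3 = -1.67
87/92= 0.95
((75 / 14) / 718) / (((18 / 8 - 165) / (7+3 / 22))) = -3925 / 11997062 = -0.00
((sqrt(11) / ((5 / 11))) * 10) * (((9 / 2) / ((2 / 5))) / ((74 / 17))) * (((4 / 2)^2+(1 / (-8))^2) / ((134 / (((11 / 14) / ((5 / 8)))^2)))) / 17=3078603 * sqrt(11) / 19435360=0.53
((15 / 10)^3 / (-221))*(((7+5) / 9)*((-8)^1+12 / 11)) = 342 / 2431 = 0.14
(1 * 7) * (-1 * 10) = -70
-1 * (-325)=325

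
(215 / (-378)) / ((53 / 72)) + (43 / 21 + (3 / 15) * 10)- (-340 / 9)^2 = -1423.89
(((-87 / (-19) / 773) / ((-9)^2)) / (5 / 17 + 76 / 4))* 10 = 2465 / 65034036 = 0.00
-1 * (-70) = 70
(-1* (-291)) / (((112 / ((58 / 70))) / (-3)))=-25317 / 3920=-6.46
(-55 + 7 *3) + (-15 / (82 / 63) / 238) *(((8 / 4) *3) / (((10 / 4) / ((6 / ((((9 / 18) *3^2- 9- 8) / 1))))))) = -591478 / 17425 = -33.94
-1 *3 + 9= 6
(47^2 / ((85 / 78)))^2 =29687979204 / 7225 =4109062.87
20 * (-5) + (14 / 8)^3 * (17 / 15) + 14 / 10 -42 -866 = -192101 / 192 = -1000.53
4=4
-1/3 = -0.33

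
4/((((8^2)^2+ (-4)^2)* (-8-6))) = -1/14392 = -0.00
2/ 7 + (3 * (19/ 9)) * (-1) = -127/ 21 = -6.05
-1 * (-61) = 61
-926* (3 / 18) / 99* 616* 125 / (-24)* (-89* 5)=-180280625 / 81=-2225686.73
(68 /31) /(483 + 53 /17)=289 /64046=0.00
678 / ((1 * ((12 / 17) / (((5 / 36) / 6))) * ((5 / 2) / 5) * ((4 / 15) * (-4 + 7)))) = 48025 / 864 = 55.58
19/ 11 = 1.73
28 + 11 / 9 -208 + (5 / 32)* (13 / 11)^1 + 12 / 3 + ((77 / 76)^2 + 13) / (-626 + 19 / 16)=-1996388352643 / 11433049056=-174.62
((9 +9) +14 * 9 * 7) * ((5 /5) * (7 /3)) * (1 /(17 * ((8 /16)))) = 247.06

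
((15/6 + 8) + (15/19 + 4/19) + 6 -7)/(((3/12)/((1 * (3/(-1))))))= -126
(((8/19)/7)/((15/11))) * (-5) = -88/399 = -0.22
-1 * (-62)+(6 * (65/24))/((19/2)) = 2421/38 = 63.71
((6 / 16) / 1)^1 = 3 / 8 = 0.38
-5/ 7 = -0.71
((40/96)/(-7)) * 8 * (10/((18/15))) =-250/63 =-3.97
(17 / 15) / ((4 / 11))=187 / 60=3.12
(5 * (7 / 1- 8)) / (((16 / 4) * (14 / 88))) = -55 / 7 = -7.86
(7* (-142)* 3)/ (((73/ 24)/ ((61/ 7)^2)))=-38043504/ 511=-74449.13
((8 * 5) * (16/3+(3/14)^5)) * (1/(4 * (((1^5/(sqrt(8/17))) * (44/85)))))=215147825 * sqrt(34)/17748192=70.68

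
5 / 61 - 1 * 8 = -483 / 61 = -7.92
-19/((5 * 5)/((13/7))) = -247/175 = -1.41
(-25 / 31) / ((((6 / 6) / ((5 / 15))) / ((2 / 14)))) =-25 / 651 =-0.04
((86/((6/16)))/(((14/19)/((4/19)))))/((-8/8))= -1376/21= -65.52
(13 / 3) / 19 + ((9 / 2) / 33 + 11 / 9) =5969 / 3762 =1.59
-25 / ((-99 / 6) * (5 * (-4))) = -5 / 66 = -0.08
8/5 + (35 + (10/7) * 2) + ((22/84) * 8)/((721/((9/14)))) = 6970237/176645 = 39.46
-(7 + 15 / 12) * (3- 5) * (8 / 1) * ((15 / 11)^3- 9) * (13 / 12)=-111852 / 121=-924.40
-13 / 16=-0.81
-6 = -6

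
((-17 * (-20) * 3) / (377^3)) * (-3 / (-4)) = 765 / 53582633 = 0.00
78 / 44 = 39 / 22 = 1.77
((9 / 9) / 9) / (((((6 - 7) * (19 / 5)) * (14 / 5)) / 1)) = -25 / 2394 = -0.01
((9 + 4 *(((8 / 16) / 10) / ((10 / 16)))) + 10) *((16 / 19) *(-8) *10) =-1301.56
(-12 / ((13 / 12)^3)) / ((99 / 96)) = -221184 / 24167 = -9.15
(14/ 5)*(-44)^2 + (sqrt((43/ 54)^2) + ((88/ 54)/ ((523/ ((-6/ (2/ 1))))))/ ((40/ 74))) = 5421.58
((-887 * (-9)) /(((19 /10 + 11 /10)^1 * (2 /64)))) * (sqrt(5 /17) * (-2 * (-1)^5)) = 170304 * sqrt(85) /17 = 92360.31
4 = 4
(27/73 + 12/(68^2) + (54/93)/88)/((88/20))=13634805/158269694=0.09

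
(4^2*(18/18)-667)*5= -3255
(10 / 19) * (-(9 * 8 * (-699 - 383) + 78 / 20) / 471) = 259667 / 2983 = 87.05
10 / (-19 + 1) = -0.56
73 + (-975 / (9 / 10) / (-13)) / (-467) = 102023 / 1401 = 72.82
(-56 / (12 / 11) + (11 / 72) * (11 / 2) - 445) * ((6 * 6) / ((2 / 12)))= -214053 / 2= -107026.50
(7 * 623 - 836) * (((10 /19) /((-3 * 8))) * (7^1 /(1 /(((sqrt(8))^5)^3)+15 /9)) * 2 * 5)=-54260898830745600000 /16712576742195029+3881041920000 * sqrt(2) /16712576742195029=-3246.71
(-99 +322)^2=49729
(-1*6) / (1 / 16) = -96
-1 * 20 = -20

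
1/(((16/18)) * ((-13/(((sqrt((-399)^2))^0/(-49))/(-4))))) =-9/20384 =-0.00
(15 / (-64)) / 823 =-15 / 52672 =-0.00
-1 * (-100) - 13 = 87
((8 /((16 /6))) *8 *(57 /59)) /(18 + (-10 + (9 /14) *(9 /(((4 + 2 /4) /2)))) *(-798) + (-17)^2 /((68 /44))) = 1368 /361847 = 0.00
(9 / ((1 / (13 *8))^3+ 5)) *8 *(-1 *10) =-809902080 / 5624321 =-144.00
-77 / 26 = -2.96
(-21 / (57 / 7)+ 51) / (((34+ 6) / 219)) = 5037 / 19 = 265.11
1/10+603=6031/10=603.10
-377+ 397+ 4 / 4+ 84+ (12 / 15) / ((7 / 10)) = 743 / 7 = 106.14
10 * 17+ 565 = 735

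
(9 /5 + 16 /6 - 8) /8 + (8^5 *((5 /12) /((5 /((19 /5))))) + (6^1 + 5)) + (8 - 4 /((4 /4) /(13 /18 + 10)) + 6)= 3728953 /360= 10358.20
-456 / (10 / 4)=-912 / 5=-182.40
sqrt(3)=1.73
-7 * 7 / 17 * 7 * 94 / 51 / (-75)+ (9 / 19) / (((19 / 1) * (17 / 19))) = 647023 / 1235475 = 0.52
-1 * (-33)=33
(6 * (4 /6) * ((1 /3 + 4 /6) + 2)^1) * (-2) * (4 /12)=-8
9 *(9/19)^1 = 81/19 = 4.26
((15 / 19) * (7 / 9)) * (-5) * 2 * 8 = -2800 / 57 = -49.12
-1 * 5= -5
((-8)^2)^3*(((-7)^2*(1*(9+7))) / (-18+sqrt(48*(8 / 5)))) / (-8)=51380224*sqrt(30) / 309+192675840 / 103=2781387.05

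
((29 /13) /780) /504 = 29 /5110560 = 0.00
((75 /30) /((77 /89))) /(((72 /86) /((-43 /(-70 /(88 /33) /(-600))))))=-16456100 /4851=-3392.31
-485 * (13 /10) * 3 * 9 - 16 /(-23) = -783049 /46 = -17022.80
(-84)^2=7056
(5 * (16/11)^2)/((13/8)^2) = 81920/20449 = 4.01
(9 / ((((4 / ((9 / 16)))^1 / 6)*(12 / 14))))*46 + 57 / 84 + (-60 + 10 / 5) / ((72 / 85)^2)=1484971 / 4536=327.37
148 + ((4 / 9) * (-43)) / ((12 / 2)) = 3910 / 27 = 144.81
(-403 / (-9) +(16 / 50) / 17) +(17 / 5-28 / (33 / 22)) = 112952 / 3825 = 29.53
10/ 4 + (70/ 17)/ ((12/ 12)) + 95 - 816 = -24289/ 34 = -714.38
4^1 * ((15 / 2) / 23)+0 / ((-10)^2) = 30 / 23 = 1.30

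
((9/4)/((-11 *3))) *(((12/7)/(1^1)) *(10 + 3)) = -117/77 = -1.52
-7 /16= -0.44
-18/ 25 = -0.72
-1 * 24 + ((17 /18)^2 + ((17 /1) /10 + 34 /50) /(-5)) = -955153 /40500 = -23.58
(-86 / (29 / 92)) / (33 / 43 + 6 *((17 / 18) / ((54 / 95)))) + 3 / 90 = -1651280821 / 65068170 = -25.38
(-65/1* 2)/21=-130/21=-6.19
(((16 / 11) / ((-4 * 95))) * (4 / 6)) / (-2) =4 / 3135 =0.00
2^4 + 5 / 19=309 / 19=16.26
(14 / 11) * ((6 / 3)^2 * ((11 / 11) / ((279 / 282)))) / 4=1316 / 1023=1.29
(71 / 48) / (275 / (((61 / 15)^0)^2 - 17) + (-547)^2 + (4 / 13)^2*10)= 11999 / 2427051663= 0.00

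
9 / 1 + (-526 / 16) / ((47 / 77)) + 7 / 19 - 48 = -660753 / 7144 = -92.49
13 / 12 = 1.08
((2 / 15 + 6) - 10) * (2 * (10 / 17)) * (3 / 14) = -116 / 119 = -0.97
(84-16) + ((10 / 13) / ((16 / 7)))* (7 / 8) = 56821 / 832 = 68.29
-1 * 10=-10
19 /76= 0.25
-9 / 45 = -1 / 5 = -0.20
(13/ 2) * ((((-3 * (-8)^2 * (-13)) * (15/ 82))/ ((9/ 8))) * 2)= 5276.10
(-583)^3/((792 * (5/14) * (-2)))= 126098819/360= 350274.50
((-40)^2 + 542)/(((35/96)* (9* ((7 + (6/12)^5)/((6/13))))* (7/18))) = 1253376/11375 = 110.19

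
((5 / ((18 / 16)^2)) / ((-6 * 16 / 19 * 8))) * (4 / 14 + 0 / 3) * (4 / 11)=-190 / 18711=-0.01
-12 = -12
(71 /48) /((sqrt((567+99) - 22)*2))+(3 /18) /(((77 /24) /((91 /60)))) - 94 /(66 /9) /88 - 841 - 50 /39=-842.32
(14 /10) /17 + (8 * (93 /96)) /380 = 531 /5168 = 0.10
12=12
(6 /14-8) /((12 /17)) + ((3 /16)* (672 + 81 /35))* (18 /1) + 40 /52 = 24743123 /10920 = 2265.85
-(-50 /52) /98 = 25 /2548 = 0.01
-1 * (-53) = 53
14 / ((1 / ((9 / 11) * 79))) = 9954 / 11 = 904.91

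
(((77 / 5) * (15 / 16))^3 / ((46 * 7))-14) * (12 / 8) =-2630733 / 376832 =-6.98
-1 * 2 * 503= -1006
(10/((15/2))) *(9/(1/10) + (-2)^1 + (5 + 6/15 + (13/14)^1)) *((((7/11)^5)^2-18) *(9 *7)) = -18485408876748642/129687123005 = -142538.51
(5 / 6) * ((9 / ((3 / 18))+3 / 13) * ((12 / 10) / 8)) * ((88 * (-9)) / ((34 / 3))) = -209385 / 442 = -473.72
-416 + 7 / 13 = -415.46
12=12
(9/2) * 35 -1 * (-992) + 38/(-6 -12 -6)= 13775/12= 1147.92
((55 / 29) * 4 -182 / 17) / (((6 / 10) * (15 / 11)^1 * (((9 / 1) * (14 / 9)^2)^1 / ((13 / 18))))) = -109967 / 869652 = -0.13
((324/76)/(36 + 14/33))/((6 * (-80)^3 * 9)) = -99/23386112000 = -0.00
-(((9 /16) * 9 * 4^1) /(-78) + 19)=-1949 /104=-18.74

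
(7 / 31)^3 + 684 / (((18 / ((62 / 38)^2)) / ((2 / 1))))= 114523121 / 566029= 202.33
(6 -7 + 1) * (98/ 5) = 0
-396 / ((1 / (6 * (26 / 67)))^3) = -1503380736 / 300763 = -4998.56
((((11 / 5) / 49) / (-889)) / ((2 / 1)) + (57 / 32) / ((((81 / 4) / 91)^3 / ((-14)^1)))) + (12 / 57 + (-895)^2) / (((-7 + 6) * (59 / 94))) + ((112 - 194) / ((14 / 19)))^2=-109521965667044334767 / 86504212235070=-1266088.24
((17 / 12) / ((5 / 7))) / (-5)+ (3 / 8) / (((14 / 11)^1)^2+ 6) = -192211 / 553200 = -0.35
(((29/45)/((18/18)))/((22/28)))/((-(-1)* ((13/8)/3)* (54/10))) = 3248/11583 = 0.28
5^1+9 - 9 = 5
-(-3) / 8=3 / 8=0.38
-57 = -57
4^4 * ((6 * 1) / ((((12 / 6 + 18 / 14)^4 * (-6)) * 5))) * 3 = -1843968 / 1399205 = -1.32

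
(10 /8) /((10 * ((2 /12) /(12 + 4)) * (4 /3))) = 9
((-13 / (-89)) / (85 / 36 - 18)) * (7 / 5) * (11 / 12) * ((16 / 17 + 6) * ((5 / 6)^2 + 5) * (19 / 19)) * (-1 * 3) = 2421419 / 1703638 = 1.42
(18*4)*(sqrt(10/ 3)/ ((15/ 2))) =16*sqrt(30)/ 5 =17.53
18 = 18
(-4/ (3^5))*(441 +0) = -196/ 27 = -7.26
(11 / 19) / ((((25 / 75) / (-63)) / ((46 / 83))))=-60.64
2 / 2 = 1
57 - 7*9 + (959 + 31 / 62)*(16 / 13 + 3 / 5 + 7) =550363 / 65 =8467.12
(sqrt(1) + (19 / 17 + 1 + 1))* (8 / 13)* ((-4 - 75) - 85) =-91840 / 221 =-415.57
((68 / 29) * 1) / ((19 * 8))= 17 / 1102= 0.02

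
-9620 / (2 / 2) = -9620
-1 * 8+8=0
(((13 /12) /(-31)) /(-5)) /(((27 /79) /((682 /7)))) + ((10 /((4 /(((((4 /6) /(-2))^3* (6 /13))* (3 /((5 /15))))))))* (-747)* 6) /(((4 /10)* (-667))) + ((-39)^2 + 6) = 74854592927 /49164570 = 1522.53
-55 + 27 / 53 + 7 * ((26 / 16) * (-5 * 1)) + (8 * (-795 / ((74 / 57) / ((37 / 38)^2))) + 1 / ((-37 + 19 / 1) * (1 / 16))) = -344881817 / 72504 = -4756.73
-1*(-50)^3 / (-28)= -31250 / 7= -4464.29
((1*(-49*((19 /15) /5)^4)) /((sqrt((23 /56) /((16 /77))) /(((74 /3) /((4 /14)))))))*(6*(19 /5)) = -502786758544*sqrt(506) /40025390625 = -282.57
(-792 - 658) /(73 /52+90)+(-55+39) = -151448 /4753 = -31.86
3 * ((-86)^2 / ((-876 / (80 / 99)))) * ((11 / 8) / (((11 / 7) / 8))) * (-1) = 1035440 / 7227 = 143.27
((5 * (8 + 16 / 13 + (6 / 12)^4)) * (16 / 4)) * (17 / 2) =164305 / 104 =1579.86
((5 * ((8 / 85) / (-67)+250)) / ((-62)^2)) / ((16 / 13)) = 9254323 / 35026528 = 0.26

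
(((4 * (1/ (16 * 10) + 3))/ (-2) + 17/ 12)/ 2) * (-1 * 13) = 14339/ 480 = 29.87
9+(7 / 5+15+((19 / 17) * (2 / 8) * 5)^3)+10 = 59941339 / 1572160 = 38.13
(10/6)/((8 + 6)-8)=5/18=0.28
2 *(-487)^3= -231002606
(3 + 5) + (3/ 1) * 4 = 20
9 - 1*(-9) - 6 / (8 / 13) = 33 / 4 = 8.25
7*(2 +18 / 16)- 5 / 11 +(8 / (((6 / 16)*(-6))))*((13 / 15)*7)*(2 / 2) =-1781 / 11880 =-0.15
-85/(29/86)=-7310/29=-252.07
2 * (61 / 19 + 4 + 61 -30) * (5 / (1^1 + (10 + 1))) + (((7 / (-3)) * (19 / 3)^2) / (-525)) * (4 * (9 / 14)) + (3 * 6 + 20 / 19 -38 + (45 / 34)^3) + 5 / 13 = 245503606661 / 15290238600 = 16.06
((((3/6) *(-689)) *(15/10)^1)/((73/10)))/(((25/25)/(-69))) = 713115/146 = 4884.35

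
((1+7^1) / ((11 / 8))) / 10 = 32 / 55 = 0.58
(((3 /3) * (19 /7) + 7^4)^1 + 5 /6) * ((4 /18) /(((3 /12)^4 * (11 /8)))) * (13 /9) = 143700.73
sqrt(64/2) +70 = 4*sqrt(2) +70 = 75.66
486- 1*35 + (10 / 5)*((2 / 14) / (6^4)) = 2045737 / 4536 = 451.00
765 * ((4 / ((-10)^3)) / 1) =-153 / 50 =-3.06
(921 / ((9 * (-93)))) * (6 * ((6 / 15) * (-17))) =20876 / 465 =44.89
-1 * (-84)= 84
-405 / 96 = -135 / 32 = -4.22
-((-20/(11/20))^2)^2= -25600000000/14641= -1748514.45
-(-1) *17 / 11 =17 / 11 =1.55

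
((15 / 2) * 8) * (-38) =-2280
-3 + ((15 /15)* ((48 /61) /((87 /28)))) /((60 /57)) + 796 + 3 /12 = 793.49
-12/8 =-1.50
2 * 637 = 1274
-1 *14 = -14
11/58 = 0.19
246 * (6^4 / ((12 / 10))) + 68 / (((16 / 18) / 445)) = 599445 / 2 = 299722.50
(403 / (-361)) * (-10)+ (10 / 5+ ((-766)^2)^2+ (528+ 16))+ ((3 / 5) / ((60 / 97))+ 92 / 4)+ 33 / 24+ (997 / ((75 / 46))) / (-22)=820287732506533469 / 2382600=344282604090.71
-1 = -1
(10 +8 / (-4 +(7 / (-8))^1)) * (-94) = -30644 / 39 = -785.74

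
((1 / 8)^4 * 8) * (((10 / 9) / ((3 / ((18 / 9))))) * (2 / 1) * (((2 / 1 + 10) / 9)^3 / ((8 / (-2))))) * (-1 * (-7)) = -35 / 2916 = -0.01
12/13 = 0.92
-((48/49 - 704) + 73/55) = 1891063/2695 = 701.69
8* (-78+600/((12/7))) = 2176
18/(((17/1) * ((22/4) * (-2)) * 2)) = -9/187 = -0.05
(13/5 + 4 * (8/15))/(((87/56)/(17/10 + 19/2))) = 222656/6525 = 34.12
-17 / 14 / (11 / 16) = -1.77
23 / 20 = 1.15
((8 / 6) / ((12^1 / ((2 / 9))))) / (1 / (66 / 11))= 4 / 27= 0.15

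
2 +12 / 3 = 6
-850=-850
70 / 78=35 / 39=0.90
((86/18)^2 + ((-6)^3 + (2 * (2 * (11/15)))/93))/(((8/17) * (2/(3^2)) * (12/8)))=-1231.28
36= 36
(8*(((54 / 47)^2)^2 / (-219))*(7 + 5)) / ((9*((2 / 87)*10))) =-657569664 / 1781083565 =-0.37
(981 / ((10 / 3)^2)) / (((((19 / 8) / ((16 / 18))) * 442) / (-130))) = -15696 / 1615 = -9.72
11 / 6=1.83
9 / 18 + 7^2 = 49.50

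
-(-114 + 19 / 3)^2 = -104329 / 9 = -11592.11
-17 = -17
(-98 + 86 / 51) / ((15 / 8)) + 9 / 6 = -76297 / 1530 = -49.87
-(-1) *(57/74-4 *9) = -35.23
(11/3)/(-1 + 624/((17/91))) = 0.00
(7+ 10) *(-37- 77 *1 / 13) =-9486 / 13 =-729.69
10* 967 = 9670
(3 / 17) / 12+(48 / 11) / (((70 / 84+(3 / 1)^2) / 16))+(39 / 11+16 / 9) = 4940261 / 397188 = 12.44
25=25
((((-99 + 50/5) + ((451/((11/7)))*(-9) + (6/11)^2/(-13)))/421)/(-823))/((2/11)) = 2101546/49547069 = 0.04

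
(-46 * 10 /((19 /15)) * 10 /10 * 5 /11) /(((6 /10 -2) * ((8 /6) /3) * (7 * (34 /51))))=1164375 /20482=56.85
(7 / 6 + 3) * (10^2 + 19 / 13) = 422.76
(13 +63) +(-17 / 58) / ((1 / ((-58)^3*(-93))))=-5318408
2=2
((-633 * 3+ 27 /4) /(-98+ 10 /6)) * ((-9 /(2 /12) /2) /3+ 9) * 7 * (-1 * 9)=0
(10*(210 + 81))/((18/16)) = 7760/3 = 2586.67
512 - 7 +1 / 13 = 6566 / 13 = 505.08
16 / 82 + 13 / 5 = 573 / 205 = 2.80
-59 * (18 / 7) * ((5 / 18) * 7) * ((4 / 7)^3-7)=689415 / 343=2009.96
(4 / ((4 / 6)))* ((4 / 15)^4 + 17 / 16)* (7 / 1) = 6053047 / 135000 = 44.84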